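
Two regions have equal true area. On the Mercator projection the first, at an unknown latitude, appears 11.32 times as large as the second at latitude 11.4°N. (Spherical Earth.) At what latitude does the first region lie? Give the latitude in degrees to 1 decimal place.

73.1°

Mercator areal scale is sec²φ, so apparent-area ratio = sec²φ₁ / sec²φ₂ = cos²φ₂ / cos²φ₁.
cos²φ₂ / cos²φ₁ = 11.32  ⇒  cos φ₁ = cos 11.4° / √11.32 = 0.9803/3.365 = 0.2914.
φ₁ = arccos(0.2914) ≈ 73.1°.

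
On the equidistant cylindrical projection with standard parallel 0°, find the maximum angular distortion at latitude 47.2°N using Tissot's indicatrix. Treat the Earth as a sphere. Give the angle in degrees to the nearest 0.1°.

Plate carrée maps x = Rλ, y = Rφ. The meridian scale is h = 1 and the parallel scale is k = 1/cos φ = sec φ.
At 47.2°: h = 1.000, k = 1.472; principal scales a = 1.472, b = 1.000.
sin(ω/2) = (a − b)/(a + b) = 0.4718/2.472 = 0.1909, so ω = 2 arcsin(0.1909) ≈ 22.0°.

22.0°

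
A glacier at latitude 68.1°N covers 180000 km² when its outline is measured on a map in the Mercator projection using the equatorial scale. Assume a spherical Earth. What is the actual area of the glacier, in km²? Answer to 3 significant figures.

The Mercator projection is conformal; its linear scale factor is the same in every direction and equals sec φ = 1/cos φ.
Areal scale = k² = sec²φ = 1/cos²(68.1°) = 1/0.3730² = 7.188.
True area = apparent / (areal scale) = 180000 / 7.188 ≈ 25000 km².

25000 km²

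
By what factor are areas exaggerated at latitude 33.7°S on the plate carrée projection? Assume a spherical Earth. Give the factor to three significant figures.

For the equirectangular projection with φ₀ = 0 (plate carrée), h = 1 along meridians and k = sec φ along parallels.
Areal scale = h·k = 1 × sec φ; at 33.7°, h = 1.000, k = 1.202, so h·k = 1.202.

1.20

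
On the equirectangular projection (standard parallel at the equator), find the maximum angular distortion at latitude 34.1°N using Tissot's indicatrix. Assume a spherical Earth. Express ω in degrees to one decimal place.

In the plate carrée (x = Rλ, y = Rφ), meridians are true-scale (h = 1) and parallels are stretched by k = sec φ.
At 34.1°: h = 1.000, k = 1.208; principal scales a = 1.208, b = 1.000.
sin(ω/2) = (a − b)/(a + b) = 0.2076/2.208 = 0.09406, so ω = 2 arcsin(0.09406) ≈ 10.8°.

10.8°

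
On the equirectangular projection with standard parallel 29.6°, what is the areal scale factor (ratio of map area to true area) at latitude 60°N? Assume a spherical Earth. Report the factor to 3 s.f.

The equidistant cylindrical projection with φ₀ = 29.6° has h = 1 (meridians true) and k = cos φ₀ / cos φ along parallels.
Areal scale = h·k = 1 × cos φ₀ / cos φ; at 60°, h = 1.000, k = 1.739, so h·k = 1.739.

1.74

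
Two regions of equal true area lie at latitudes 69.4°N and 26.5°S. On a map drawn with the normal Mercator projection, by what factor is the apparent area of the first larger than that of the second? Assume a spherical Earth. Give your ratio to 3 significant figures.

6.47

Mercator is conformal with k = sec φ, so areal scale = k² = sec²φ.
At 69.4°: sec²(69.4°) = 1/0.3518² = 8.078.
At 26.5°: sec²(26.5°) = 1/0.8949² = 1.249.
Ratio = 8.078/1.249 = cos²(26.5°)/cos²(69.4°) ≈ 6.47.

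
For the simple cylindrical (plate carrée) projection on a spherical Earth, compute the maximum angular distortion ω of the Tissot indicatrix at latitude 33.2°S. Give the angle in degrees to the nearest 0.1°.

For the equirectangular projection with φ₀ = 0 (plate carrée), h = 1 along meridians and k = sec φ along parallels.
At 33.2°: h = 1.000, k = 1.195; principal scales a = 1.195, b = 1.000.
sin(ω/2) = (a − b)/(a + b) = 0.1951/2.195 = 0.08887, so ω = 2 arcsin(0.08887) ≈ 10.2°.

10.2°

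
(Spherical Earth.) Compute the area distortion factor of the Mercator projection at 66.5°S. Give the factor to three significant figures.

6.29

The Mercator projection is conformal; its linear scale factor is the same in every direction and equals sec φ = 1/cos φ.
Areal scale = k² = sec²φ = 1/cos²(66.5°) = 1/0.3987² = 6.289.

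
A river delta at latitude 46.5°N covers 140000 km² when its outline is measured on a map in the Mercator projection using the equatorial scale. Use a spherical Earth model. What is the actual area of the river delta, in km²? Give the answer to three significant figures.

Mercator is conformal, so the point scale is isotropic: h = k = sec φ = 1/cos φ.
Areal scale = k² = sec²φ = 1/cos²(46.5°) = 1/0.6884² = 2.110.
True area = apparent / (areal scale) = 140000 / 2.110 ≈ 66300 km².

66300 km²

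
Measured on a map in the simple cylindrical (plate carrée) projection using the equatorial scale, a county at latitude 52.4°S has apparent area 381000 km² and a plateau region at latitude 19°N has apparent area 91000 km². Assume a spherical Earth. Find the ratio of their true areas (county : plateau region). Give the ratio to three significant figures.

2.70

Plate carrée has h = 1 and k = sec φ, giving areal scale sec φ; true area = (apparent area) · cos φ.
True area of county: 381000 × cos(52.4°) = 381000 × 0.6101 = 232500 km².
True area of plateau region: 91000 × cos(19°) = 91000 × 0.9455 = 86040 km².
Ratio = 232500 / 86040 ≈ 2.70.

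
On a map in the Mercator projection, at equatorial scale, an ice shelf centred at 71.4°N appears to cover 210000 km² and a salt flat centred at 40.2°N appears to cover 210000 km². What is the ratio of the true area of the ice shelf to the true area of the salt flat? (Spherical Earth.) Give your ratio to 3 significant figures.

Mercator's areal exaggeration is sec²φ; hence true area = (apparent area) · cos²φ.
True area of ice shelf: 210000 × cos²(71.4°) = 210000 × 0.1017 = 21360 km².
True area of salt flat: 210000 × cos²(40.2°) = 210000 × 0.5834 = 122500 km².
Ratio = 21360 / 122500 ≈ 0.174.

0.174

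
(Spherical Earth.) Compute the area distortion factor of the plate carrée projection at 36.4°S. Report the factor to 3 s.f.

1.24

In the plate carrée (x = Rλ, y = Rφ), meridians are true-scale (h = 1) and parallels are stretched by k = sec φ.
Areal scale = h·k = 1 × sec φ; at 36.4°, h = 1.000, k = 1.242, so h·k = 1.242.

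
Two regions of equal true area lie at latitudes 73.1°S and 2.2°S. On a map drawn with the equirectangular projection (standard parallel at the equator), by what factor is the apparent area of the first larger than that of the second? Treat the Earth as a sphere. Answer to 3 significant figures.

Plate carrée maps x = Rλ, y = Rφ. The meridian scale is h = 1 and the parallel scale is k = 1/cos φ = sec φ.
Areal scale at 73.1°: h·k = 1.000 × 3.440 = 3.440.
Areal scale at 2.2°: h·k = 1.000 × 1.001 = 1.001.
Ratio = 3.440/1.001 ≈ 3.44.

3.44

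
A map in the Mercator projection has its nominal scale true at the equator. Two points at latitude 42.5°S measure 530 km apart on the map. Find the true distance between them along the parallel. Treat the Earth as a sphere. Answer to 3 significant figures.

Mercator is conformal, so the point scale is isotropic: h = k = sec φ = 1/cos φ.
Along the parallel at 42.5°, map distances are exaggerated by k = sec 42.5° = 1.356.
True distance = 530 / 1.356 = 530 × cos 42.5° ≈ 391 km.

391 km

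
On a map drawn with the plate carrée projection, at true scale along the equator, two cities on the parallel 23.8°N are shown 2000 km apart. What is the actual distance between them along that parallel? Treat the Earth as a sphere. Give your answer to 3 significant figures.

For the equirectangular projection with φ₀ = 0 (plate carrée), h = 1 along meridians and k = sec φ along parallels.
Along the parallel at 23.8°, map distances are exaggerated by k = sec 23.8° = 1.093.
True distance = 2000 / 1.093 = 2000 × cos 23.8° ≈ 1830 km.

1830 km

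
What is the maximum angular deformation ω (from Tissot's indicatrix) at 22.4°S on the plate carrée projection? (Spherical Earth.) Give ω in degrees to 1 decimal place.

4.5°

Plate carrée maps x = Rλ, y = Rφ. The meridian scale is h = 1 and the parallel scale is k = 1/cos φ = sec φ.
At 22.4°: h = 1.000, k = 1.082; principal scales a = 1.082, b = 1.000.
sin(ω/2) = (a − b)/(a + b) = 0.08161/2.082 = 0.03921, so ω = 2 arcsin(0.03921) ≈ 4.5°.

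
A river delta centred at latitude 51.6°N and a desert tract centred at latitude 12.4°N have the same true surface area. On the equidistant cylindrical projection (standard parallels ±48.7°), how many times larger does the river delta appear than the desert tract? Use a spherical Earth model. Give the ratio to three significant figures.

The equidistant cylindrical projection with φ₀ = 48.7° has h = 1 (meridians true) and k = cos φ₀ / cos φ along parallels.
Areal scale at 51.6°: h·k = 1.000 × 1.063 = 1.063.
Areal scale at 12.4°: h·k = 1.000 × 0.6758 = 0.6758.
Ratio = 1.063/0.6758 ≈ 1.57.

1.57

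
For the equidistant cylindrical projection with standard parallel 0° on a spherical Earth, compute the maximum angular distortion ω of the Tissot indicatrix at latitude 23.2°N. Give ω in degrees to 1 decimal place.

4.8°

Plate carrée maps x = Rλ, y = Rφ. The meridian scale is h = 1 and the parallel scale is k = 1/cos φ = sec φ.
At 23.2°: h = 1.000, k = 1.088; principal scales a = 1.088, b = 1.000.
sin(ω/2) = (a − b)/(a + b) = 0.08798/2.088 = 0.04214, so ω = 2 arcsin(0.04214) ≈ 4.8°.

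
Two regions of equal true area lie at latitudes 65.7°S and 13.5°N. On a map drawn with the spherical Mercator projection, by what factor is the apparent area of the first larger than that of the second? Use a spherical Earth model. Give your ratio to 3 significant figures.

5.58

Mercator areal scale is sec²φ.
At 65.7°: sec²(65.7°) = 1/0.4115² = 5.905.
At 13.5°: sec²(13.5°) = 1/0.9724² = 1.058.
Ratio = 5.905/1.058 = cos²(13.5°)/cos²(65.7°) ≈ 5.58.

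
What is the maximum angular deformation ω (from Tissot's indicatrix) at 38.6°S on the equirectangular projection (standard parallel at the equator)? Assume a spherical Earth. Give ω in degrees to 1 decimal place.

14.1°

In the plate carrée (x = Rλ, y = Rφ), meridians are true-scale (h = 1) and parallels are stretched by k = sec φ.
At 38.6°: h = 1.000, k = 1.280; principal scales a = 1.280, b = 1.000.
sin(ω/2) = (a − b)/(a + b) = 0.2796/2.280 = 0.1226, so ω = 2 arcsin(0.1226) ≈ 14.1°.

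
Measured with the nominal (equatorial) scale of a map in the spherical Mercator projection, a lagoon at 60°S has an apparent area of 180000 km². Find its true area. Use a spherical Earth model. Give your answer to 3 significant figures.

Mercator is conformal, so the point scale is isotropic: h = k = sec φ = 1/cos φ.
Areal scale = k² = sec²φ = 1/cos²(60°) = 1/0.5000² = 4.000.
True area = apparent / (areal scale) = 180000 / 4.000 ≈ 45000 km².

45000 km²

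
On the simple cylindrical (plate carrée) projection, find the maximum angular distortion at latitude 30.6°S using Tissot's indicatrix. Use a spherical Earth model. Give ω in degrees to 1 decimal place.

8.6°

For the equirectangular projection with φ₀ = 0 (plate carrée), h = 1 along meridians and k = sec φ along parallels.
At 30.6°: h = 1.000, k = 1.162; principal scales a = 1.162, b = 1.000.
sin(ω/2) = (a − b)/(a + b) = 0.1618/2.162 = 0.07484, so ω = 2 arcsin(0.07484) ≈ 8.6°.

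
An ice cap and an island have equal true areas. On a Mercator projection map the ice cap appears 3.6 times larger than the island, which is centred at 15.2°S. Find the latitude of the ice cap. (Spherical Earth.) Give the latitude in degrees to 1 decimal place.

For equal true areas on Mercator, apparent areas scale as sec²φ, so the ratio is cos²φ₂ / cos²φ₁.
cos²φ₂ / cos²φ₁ = 3.6  ⇒  cos φ₁ = cos 15.2° / √3.6 = 0.9650/1.897 = 0.5086.
φ₁ = arccos(0.5086) ≈ 59.4°.

59.4°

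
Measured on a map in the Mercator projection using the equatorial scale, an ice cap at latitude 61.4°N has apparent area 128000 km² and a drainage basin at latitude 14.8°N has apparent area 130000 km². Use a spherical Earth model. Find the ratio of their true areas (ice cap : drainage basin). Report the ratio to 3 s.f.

On Mercator the areal scale is sec²φ, so true area = apparent × cos²φ.
True area of ice cap: 128000 × cos²(61.4°) = 128000 × 0.2291 = 29330 km².
True area of drainage basin: 130000 × cos²(14.8°) = 130000 × 0.9347 = 121500 km².
Ratio = 29330 / 121500 ≈ 0.241.

0.241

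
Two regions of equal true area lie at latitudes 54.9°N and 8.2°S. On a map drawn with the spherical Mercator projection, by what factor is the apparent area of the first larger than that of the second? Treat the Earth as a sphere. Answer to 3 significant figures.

2.96

Mercator areal scale is sec²φ.
At 54.9°: sec²(54.9°) = 1/0.5750² = 3.025.
At 8.2°: sec²(8.2°) = 1/0.9898² = 1.021.
Ratio = 3.025/1.021 = cos²(8.2°)/cos²(54.9°) ≈ 2.96.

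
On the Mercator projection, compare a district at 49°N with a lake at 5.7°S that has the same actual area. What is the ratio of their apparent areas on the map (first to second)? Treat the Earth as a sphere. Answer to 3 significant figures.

On Mercator, area is exaggerated by sec²φ = 1/cos²φ.
At 49°: sec²(49°) = 1/0.6561² = 2.323.
At 5.7°: sec²(5.7°) = 1/0.9951² = 1.010.
Ratio = 2.323/1.010 = cos²(5.7°)/cos²(49°) ≈ 2.30.

2.30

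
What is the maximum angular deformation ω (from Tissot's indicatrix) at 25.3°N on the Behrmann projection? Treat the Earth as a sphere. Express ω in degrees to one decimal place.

The Behrmann projection is cylindrical equal-area with φ₀ = 30°. Cylindrical equal-area (φ₀ = 30°): h = cos φ / cos 30° along meridians, k = cos 30° / cos φ along parallels; h·k = 1.
At 25.3°: h = 1.044, k = 0.9579; principal scales a = 1.044, b = 0.9579.
sin(ω/2) = (a − b)/(a + b) = 0.08604/2.002 = 0.04298, so ω = 2 arcsin(0.04298) ≈ 4.9°.

4.9°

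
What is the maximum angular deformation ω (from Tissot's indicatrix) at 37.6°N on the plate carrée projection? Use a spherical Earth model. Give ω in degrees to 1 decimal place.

13.3°

For the equirectangular projection with φ₀ = 0 (plate carrée), h = 1 along meridians and k = sec φ along parallels.
At 37.6°: h = 1.000, k = 1.262; principal scales a = 1.262, b = 1.000.
sin(ω/2) = (a − b)/(a + b) = 0.2622/2.262 = 0.1159, so ω = 2 arcsin(0.1159) ≈ 13.3°.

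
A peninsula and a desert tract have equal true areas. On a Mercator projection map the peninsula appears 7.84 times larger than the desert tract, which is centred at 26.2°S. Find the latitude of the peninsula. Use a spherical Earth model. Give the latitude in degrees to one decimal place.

71.3°

Mercator areal scale is sec²φ, so apparent-area ratio = sec²φ₁ / sec²φ₂ = cos²φ₂ / cos²φ₁.
cos²φ₂ / cos²φ₁ = 7.84  ⇒  cos φ₁ = cos 26.2° / √7.84 = 0.8973/2.800 = 0.3204.
φ₁ = arccos(0.3204) ≈ 71.3°.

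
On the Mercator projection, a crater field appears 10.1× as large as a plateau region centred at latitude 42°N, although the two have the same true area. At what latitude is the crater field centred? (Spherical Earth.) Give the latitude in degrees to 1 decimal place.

76.5°

On Mercator, (apparent₁)/(apparent₂) = sec²φ₁ / sec²φ₂ when true areas are equal.
cos²φ₂ / cos²φ₁ = 10.1  ⇒  cos φ₁ = cos 42° / √10.1 = 0.7431/3.178 = 0.2338.
φ₁ = arccos(0.2338) ≈ 76.5°.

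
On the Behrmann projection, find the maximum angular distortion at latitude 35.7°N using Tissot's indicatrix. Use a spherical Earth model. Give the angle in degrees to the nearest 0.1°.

Behrmann is a cylindrical equal-area projection with standard parallels at ±30°. A cylindrical equal-area projection with standard parallel φ₀ has meridian scale h = cos φ / cos φ₀ and parallel scale k = cos φ₀ / cos φ (so areas are preserved, h·k = 1).
At 35.7°: h = 0.9377, k = 1.066; principal scales a = 1.066, b = 0.9377.
sin(ω/2) = (a − b)/(a + b) = 0.1287/2.004 = 0.06422, so ω = 2 arcsin(0.06422) ≈ 7.4°.

7.4°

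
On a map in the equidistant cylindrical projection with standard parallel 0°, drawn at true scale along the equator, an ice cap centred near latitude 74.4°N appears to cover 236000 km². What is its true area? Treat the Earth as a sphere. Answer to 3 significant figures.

Plate carrée maps x = Rλ, y = Rφ. The meridian scale is h = 1 and the parallel scale is k = 1/cos φ = sec φ.
Areal scale = h·k = 1 × sec φ; at 74.4°, h = 1.000, k = 3.719, so h·k = 3.719.
True area = apparent / (areal scale) = 236000 / 3.719 ≈ 63500 km².

63500 km²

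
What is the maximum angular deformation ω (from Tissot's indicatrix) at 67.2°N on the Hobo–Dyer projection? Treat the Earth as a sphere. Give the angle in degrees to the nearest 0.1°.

Hobo–Dyer is a cylindrical equal-area projection with standard parallels at ±37.5°. For cylindrical equal-area with standard parallel φ₀, h = cos φ / cos φ₀ and k = cos φ₀ / cos φ, so h·k = 1.
At 67.2°: h = 0.4885, k = 2.047; principal scales a = 2.047, b = 0.4885.
sin(ω/2) = (a − b)/(a + b) = 1.559/2.536 = 0.6147, so ω = 2 arcsin(0.6147) ≈ 75.9°.

75.9°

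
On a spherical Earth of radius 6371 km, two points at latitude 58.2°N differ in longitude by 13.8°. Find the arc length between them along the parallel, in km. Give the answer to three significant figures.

Arc length along a parallel = R cos φ · Δλ (with Δλ in radians).
= 6371 × cos 58.2° × (13.8° × π/180) = 6371 × 0.5270 × 0.2409 ≈ 809 km.

809 km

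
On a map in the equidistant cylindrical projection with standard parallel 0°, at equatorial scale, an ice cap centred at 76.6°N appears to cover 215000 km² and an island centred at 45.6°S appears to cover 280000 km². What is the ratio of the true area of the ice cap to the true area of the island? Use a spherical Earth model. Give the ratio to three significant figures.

0.254

Plate carrée has h = 1 and k = sec φ, giving areal scale sec φ; true area = (apparent area) · cos φ.
True area of ice cap: 215000 × cos(76.6°) = 215000 × 0.2317 = 49830 km².
True area of island: 280000 × cos(45.6°) = 280000 × 0.6997 = 195900 km².
Ratio = 49830 / 195900 ≈ 0.254.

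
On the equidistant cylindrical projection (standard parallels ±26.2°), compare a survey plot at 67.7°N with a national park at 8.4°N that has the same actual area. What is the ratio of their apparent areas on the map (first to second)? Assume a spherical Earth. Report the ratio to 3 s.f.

The equidistant cylindrical projection with φ₀ = 26.2° has h = 1 (meridians true) and k = cos φ₀ / cos φ along parallels.
Areal scale at 67.7°: h·k = 1.000 × 2.365 = 2.365.
Areal scale at 8.4°: h·k = 1.000 × 0.9070 = 0.9070.
Ratio = 2.365/0.9070 ≈ 2.61.

2.61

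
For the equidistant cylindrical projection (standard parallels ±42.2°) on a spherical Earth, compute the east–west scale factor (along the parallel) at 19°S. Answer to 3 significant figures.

0.783

With standard parallel φ₀ = 42.2°, the equirectangular projection gives x = Rλ cos φ₀, y = Rφ, so h = 1 and k = cos 42.2° / cos φ.
k = cos 42.2° / cos 19° = 0.7408/0.9455 = 0.7835.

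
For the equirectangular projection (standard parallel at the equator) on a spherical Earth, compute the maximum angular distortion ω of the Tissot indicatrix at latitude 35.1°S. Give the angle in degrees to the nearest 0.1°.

11.5°

Plate carrée maps x = Rλ, y = Rφ. The meridian scale is h = 1 and the parallel scale is k = 1/cos φ = sec φ.
At 35.1°: h = 1.000, k = 1.222; principal scales a = 1.222, b = 1.000.
sin(ω/2) = (a − b)/(a + b) = 0.2223/2.222 = 0.1000, so ω = 2 arcsin(0.1000) ≈ 11.5°.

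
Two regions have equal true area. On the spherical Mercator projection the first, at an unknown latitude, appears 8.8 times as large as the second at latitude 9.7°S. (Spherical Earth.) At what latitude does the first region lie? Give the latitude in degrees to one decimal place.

Mercator areal scale is sec²φ, so apparent-area ratio = sec²φ₁ / sec²φ₂ = cos²φ₂ / cos²φ₁.
cos²φ₂ / cos²φ₁ = 8.8  ⇒  cos φ₁ = cos 9.7° / √8.8 = 0.9857/2.966 = 0.3323.
φ₁ = arccos(0.3323) ≈ 70.6°.

70.6°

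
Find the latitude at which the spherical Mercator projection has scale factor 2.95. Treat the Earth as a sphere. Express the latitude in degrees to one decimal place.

Mercator scale is k = sec φ = 1/cos φ.
1/cos φ = 2.95  ⇒  cos φ = 0.3390  ⇒  φ = arccos(0.3390) ≈ 70.2°.

70.2°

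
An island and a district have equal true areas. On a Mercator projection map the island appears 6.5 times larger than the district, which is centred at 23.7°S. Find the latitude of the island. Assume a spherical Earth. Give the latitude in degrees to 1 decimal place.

69.0°

On Mercator, (apparent₁)/(apparent₂) = sec²φ₁ / sec²φ₂ when true areas are equal.
cos²φ₂ / cos²φ₁ = 6.5  ⇒  cos φ₁ = cos 23.7° / √6.5 = 0.9157/2.550 = 0.3592.
φ₁ = arccos(0.3592) ≈ 69.0°.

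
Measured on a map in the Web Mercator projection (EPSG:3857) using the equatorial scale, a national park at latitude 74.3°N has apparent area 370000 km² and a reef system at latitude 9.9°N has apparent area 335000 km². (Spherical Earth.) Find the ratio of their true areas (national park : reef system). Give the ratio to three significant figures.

On Mercator the areal scale is sec²φ, so true area = apparent × cos²φ.
True area of national park: 370000 × cos²(74.3°) = 370000 × 0.07322 = 27090 km².
True area of reef system: 335000 × cos²(9.9°) = 335000 × 0.9704 = 325100 km².
Ratio = 27090 / 325100 ≈ 0.0833.

0.0833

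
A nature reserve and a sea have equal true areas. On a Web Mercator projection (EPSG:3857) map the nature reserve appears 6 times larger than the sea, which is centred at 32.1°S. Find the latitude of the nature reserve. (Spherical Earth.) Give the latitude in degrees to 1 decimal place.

For equal true areas on Mercator, apparent areas scale as sec²φ, so the ratio is cos²φ₂ / cos²φ₁.
cos²φ₂ / cos²φ₁ = 6  ⇒  cos φ₁ = cos 32.1° / √6 = 0.8471/2.449 = 0.3458.
φ₁ = arccos(0.3458) ≈ 69.8°.

69.8°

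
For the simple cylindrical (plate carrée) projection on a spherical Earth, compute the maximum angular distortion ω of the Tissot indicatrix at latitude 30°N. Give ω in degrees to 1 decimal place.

For the equirectangular projection with φ₀ = 0 (plate carrée), h = 1 along meridians and k = sec φ along parallels.
At 30°: h = 1.000, k = 1.155; principal scales a = 1.155, b = 1.000.
sin(ω/2) = (a − b)/(a + b) = 0.1547/2.155 = 0.07180, so ω = 2 arcsin(0.07180) ≈ 8.2°.

8.2°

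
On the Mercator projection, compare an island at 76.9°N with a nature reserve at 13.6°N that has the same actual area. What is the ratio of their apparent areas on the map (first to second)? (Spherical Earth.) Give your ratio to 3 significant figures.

On Mercator, area is exaggerated by sec²φ = 1/cos²φ.
At 76.9°: sec²(76.9°) = 1/0.2267² = 19.47.
At 13.6°: sec²(13.6°) = 1/0.9720² = 1.059.
Ratio = 19.47/1.059 = cos²(13.6°)/cos²(76.9°) ≈ 18.4.

18.4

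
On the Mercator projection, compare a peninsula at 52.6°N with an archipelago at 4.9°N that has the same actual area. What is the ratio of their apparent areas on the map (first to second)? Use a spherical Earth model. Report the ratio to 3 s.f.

2.69

Mercator areal scale is sec²φ.
At 52.6°: sec²(52.6°) = 1/0.6074² = 2.711.
At 4.9°: sec²(4.9°) = 1/0.9963² = 1.007.
Ratio = 2.711/1.007 = cos²(4.9°)/cos²(52.6°) ≈ 2.69.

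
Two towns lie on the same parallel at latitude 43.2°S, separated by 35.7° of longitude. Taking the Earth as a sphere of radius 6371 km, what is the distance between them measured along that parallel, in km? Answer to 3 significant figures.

2890 km

Arc length along a parallel = R cos φ · Δλ (with Δλ in radians).
= 6371 × cos 43.2° × (35.7° × π/180) = 6371 × 0.7290 × 0.6231 ≈ 2890 km.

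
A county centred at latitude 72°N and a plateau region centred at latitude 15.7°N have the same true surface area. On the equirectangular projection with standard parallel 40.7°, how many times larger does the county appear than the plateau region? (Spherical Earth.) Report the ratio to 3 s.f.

In the equirectangular projection with standard parallel φ₀ = 40.7° (x = Rλ cos φ₀, y = Rφ), meridians are true-scale (h = 1) and the parallel scale is k = cos φ₀ / cos φ.
Areal scale at 72°: h·k = 1.000 × 2.453 = 2.453.
Areal scale at 15.7°: h·k = 1.000 × 0.7875 = 0.7875.
Ratio = 2.453/0.7875 ≈ 3.12.

3.12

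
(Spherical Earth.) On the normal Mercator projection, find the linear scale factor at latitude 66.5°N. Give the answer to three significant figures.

The Mercator projection is conformal; its linear scale factor is the same in every direction and equals sec φ = 1/cos φ.
k = 1/cos 66.5° = 1/0.3987 = 2.508.

2.51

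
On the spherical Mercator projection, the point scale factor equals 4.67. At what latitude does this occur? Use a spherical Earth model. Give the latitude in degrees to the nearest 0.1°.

77.6°

Mercator scale is k = sec φ = 1/cos φ.
1/cos φ = 4.67  ⇒  cos φ = 0.2141  ⇒  φ = arccos(0.2141) ≈ 77.6°.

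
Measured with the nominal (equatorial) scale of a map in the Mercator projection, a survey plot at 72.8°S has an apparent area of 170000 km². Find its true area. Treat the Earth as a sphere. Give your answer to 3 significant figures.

14900 km²

Mercator is conformal, so the point scale is isotropic: h = k = sec φ = 1/cos φ.
Areal scale = k² = sec²φ = 1/cos²(72.8°) = 1/0.2957² = 11.44.
True area = apparent / (areal scale) = 170000 / 11.44 ≈ 14900 km².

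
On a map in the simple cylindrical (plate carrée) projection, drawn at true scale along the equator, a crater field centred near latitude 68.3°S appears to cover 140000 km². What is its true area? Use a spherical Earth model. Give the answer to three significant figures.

In the plate carrée (x = Rλ, y = Rφ), meridians are true-scale (h = 1) and parallels are stretched by k = sec φ.
Areal scale = h·k = 1 × sec φ; at 68.3°, h = 1.000, k = 2.705, so h·k = 2.705.
True area = apparent / (areal scale) = 140000 / 2.705 ≈ 51800 km².

51800 km²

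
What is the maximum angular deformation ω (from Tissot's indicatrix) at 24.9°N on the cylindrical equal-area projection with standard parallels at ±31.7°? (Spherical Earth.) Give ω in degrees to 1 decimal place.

7.3°

A cylindrical equal-area projection with standard parallel φ₀ has meridian scale h = cos φ / cos φ₀ and parallel scale k = cos φ₀ / cos φ (so areas are preserved, h·k = 1).
At 24.9°: h = 1.066, k = 0.9380; principal scales a = 1.066, b = 0.9380.
sin(ω/2) = (a − b)/(a + b) = 0.1281/2.004 = 0.06391, so ω = 2 arcsin(0.06391) ≈ 7.3°.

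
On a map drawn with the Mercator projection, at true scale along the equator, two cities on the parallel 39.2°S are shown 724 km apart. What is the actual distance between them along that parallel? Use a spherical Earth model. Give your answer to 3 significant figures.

561 km

For Mercator, h = k = sec φ (a conformal cylindrical projection has a single point scale, 1/cos φ).
Along the parallel at 39.2°, map distances are exaggerated by k = sec 39.2° = 1.290.
True distance = 724 / 1.290 = 724 × cos 39.2° ≈ 561 km.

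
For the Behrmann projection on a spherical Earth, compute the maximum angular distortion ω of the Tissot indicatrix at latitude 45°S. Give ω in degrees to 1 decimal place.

23.1°

The Behrmann projection is cylindrical equal-area with φ₀ = 30°. A cylindrical equal-area projection with standard parallel φ₀ has meridian scale h = cos φ / cos φ₀ and parallel scale k = cos φ₀ / cos φ (so areas are preserved, h·k = 1).
At 45°: h = 0.8165, k = 1.225; principal scales a = 1.225, b = 0.8165.
sin(ω/2) = (a − b)/(a + b) = 0.4082/2.041 = 0.2000, so ω = 2 arcsin(0.2000) ≈ 23.1°.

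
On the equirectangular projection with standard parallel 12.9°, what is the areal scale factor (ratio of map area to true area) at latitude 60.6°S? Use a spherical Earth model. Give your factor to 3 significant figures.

In the equirectangular projection with standard parallel φ₀ = 12.9° (x = Rλ cos φ₀, y = Rφ), meridians are true-scale (h = 1) and the parallel scale is k = cos φ₀ / cos φ.
Areal scale = h·k = 1 × cos φ₀ / cos φ; at 60.6°, h = 1.000, k = 1.986, so h·k = 1.986.

1.99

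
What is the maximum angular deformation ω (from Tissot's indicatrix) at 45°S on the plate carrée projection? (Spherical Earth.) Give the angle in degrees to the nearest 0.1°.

For the equirectangular projection with φ₀ = 0 (plate carrée), h = 1 along meridians and k = sec φ along parallels.
At 45°: h = 1.000, k = 1.414; principal scales a = 1.414, b = 1.000.
sin(ω/2) = (a − b)/(a + b) = 0.4142/2.414 = 0.1716, so ω = 2 arcsin(0.1716) ≈ 19.8°.

19.8°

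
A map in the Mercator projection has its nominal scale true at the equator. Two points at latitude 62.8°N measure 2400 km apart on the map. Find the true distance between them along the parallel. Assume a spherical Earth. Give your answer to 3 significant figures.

Mercator is conformal, so the point scale is isotropic: h = k = sec φ = 1/cos φ.
Along the parallel at 62.8°, map distances are exaggerated by k = sec 62.8° = 2.188.
True distance = 2400 / 2.188 = 2400 × cos 62.8° ≈ 1100 km.

1100 km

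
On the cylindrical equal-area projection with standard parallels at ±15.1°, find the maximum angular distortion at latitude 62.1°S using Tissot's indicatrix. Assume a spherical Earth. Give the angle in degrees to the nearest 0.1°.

76.6°

Cylindrical equal-area (φ₀ = 15.1°): h = cos φ / cos 15.1° along meridians, k = cos 15.1° / cos φ along parallels; h·k = 1.
At 62.1°: h = 0.4847, k = 2.063; principal scales a = 2.063, b = 0.4847.
sin(ω/2) = (a − b)/(a + b) = 1.579/2.548 = 0.6196, so ω = 2 arcsin(0.6196) ≈ 76.6°.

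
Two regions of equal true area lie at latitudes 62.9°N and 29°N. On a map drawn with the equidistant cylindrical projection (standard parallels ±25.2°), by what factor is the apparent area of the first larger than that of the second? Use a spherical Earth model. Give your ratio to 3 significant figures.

1.92

With standard parallel φ₀ = 25.2°, the equirectangular projection gives x = Rλ cos φ₀, y = Rφ, so h = 1 and k = cos 25.2° / cos φ.
Areal scale at 62.9°: h·k = 1.000 × 1.986 = 1.986.
Areal scale at 29°: h·k = 1.000 × 1.035 = 1.035.
Ratio = 1.986/1.035 ≈ 1.92.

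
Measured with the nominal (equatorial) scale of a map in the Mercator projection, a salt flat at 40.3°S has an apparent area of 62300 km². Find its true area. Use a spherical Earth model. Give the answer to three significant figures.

The Mercator projection is conformal; its linear scale factor is the same in every direction and equals sec φ = 1/cos φ.
Areal scale = k² = sec²φ = 1/cos²(40.3°) = 1/0.7627² = 1.719.
True area = apparent / (areal scale) = 62300 / 1.719 ≈ 36200 km².

36200 km²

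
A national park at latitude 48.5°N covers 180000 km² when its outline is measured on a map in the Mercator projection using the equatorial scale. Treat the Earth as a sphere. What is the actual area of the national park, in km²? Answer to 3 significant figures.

79000 km²

Mercator is conformal, so the point scale is isotropic: h = k = sec φ = 1/cos φ.
Areal scale = k² = sec²φ = 1/cos²(48.5°) = 1/0.6626² = 2.278.
True area = apparent / (areal scale) = 180000 / 2.278 ≈ 79000 km².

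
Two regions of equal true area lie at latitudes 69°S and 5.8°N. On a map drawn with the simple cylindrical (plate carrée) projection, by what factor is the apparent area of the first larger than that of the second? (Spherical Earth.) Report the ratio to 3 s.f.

For the equirectangular projection with φ₀ = 0 (plate carrée), h = 1 along meridians and k = sec φ along parallels.
Areal scale at 69°: h·k = 1.000 × 2.790 = 2.790.
Areal scale at 5.8°: h·k = 1.000 × 1.005 = 1.005.
Ratio = 2.790/1.005 ≈ 2.78.

2.78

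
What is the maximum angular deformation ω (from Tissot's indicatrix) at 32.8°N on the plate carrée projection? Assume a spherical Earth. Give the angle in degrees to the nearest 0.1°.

In the plate carrée (x = Rλ, y = Rφ), meridians are true-scale (h = 1) and parallels are stretched by k = sec φ.
At 32.8°: h = 1.000, k = 1.190; principal scales a = 1.190, b = 1.000.
sin(ω/2) = (a − b)/(a + b) = 0.1897/2.190 = 0.08662, so ω = 2 arcsin(0.08662) ≈ 9.9°.

9.9°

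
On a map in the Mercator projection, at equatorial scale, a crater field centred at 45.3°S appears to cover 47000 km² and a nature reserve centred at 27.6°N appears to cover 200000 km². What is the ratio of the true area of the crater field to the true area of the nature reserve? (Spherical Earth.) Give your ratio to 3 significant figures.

Mercator's areal exaggeration is sec²φ; hence true area = (apparent area) · cos²φ.
True area of crater field: 47000 × cos²(45.3°) = 47000 × 0.4948 = 23250 km².
True area of nature reserve: 200000 × cos²(27.6°) = 200000 × 0.7854 = 157100 km².
Ratio = 23250 / 157100 ≈ 0.148.

0.148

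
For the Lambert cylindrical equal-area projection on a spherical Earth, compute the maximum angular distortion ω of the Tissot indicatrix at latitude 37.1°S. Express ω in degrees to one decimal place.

25.7°

The Lambert cylindrical equal-area projection is the cylindrical equal-area projection with its standard parallel at the equator (φ₀ = 0). A cylindrical equal-area projection with standard parallel φ₀ has meridian scale h = cos φ / cos φ₀ and parallel scale k = cos φ₀ / cos φ (so areas are preserved, h·k = 1).
At 37.1°: h = 0.7976, k = 1.254; principal scales a = 1.254, b = 0.7976.
sin(ω/2) = (a − b)/(a + b) = 0.4562/2.051 = 0.2224, so ω = 2 arcsin(0.2224) ≈ 25.7°.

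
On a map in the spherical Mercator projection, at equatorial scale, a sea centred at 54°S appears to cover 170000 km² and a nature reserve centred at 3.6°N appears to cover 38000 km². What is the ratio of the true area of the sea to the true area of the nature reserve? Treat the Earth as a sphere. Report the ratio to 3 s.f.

1.55

Since Mercator area scale is 1/cos²φ, the true area equals the apparent area multiplied by cos²φ.
True area of sea: 170000 × cos²(54°) = 170000 × 0.3455 = 58730 km².
True area of nature reserve: 38000 × cos²(3.6°) = 38000 × 0.9961 = 37850 km².
Ratio = 58730 / 37850 ≈ 1.55.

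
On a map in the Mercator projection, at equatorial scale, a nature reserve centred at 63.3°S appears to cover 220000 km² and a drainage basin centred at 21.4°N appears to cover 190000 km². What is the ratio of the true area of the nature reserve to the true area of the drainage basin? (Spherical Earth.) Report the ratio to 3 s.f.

0.270

Since Mercator area scale is 1/cos²φ, the true area equals the apparent area multiplied by cos²φ.
True area of nature reserve: 220000 × cos²(63.3°) = 220000 × 0.2019 = 44420 km².
True area of drainage basin: 190000 × cos²(21.4°) = 190000 × 0.8669 = 164700 km².
Ratio = 44420 / 164700 ≈ 0.270.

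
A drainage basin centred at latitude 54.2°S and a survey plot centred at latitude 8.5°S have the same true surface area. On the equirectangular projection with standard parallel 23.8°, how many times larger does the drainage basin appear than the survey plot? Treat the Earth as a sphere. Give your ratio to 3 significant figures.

1.69

The equidistant cylindrical projection with φ₀ = 23.8° has h = 1 (meridians true) and k = cos φ₀ / cos φ along parallels.
Areal scale at 54.2°: h·k = 1.000 × 1.564 = 1.564.
Areal scale at 8.5°: h·k = 1.000 × 0.9251 = 0.9251.
Ratio = 1.564/0.9251 ≈ 1.69.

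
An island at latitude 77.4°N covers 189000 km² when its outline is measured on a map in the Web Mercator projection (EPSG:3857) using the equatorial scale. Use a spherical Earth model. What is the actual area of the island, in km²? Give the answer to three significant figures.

8990 km²

For Mercator, h = k = sec φ (a conformal cylindrical projection has a single point scale, 1/cos φ).
Areal scale = k² = sec²φ = 1/cos²(77.4°) = 1/0.2181² = 21.01.
True area = apparent / (areal scale) = 189000 / 21.01 ≈ 8990 km².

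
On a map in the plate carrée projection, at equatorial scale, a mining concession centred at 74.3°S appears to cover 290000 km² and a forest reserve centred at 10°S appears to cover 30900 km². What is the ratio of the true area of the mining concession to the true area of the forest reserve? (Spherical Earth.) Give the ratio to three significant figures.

On the plate carrée, areal scale = h·k = 1 × sec φ, so true area = apparent × cos φ.
True area of mining concession: 290000 × cos(74.3°) = 290000 × 0.2706 = 78470 km².
True area of forest reserve: 30900 × cos(10°) = 30900 × 0.9848 = 30430 km².
Ratio = 78470 / 30430 ≈ 2.58.

2.58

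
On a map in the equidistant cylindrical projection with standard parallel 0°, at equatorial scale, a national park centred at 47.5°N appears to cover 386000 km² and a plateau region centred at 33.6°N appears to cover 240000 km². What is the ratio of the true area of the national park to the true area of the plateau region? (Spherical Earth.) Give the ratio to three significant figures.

On the plate carrée, areal scale = h·k = 1 × sec φ, so true area = apparent × cos φ.
True area of national park: 386000 × cos(47.5°) = 386000 × 0.6756 = 260800 km².
True area of plateau region: 240000 × cos(33.6°) = 240000 × 0.8329 = 199900 km².
Ratio = 260800 / 199900 ≈ 1.30.

1.30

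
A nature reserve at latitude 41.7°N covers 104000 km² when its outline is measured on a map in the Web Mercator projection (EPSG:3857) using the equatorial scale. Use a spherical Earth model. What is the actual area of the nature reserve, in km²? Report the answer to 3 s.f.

The Mercator projection is conformal; its linear scale factor is the same in every direction and equals sec φ = 1/cos φ.
Areal scale = k² = sec²φ = 1/cos²(41.7°) = 1/0.7466² = 1.794.
True area = apparent / (areal scale) = 104000 / 1.794 ≈ 58000 km².

58000 km²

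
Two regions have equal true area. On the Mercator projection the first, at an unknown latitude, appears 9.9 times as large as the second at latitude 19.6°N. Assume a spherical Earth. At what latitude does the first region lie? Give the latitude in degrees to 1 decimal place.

On Mercator, (apparent₁)/(apparent₂) = sec²φ₁ / sec²φ₂ when true areas are equal.
cos²φ₂ / cos²φ₁ = 9.9  ⇒  cos φ₁ = cos 19.6° / √9.9 = 0.9421/3.146 = 0.2994.
φ₁ = arccos(0.2994) ≈ 72.6°.

72.6°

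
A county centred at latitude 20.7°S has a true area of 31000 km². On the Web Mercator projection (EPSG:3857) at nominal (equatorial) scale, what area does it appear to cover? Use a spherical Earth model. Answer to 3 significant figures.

For Mercator, h = k = sec φ (a conformal cylindrical projection has a single point scale, 1/cos φ).
Areal scale = k² = sec²φ = 1/cos²(20.7°) = 1/0.9354² = 1.143.
Apparent area = 31000 × 1.143 ≈ 35400 km².

35400 km²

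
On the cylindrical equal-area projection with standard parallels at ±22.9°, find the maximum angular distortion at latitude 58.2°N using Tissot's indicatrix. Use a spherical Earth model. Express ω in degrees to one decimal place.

60.9°

A cylindrical equal-area projection with standard parallel φ₀ has meridian scale h = cos φ / cos φ₀ and parallel scale k = cos φ₀ / cos φ (so areas are preserved, h·k = 1).
At 58.2°: h = 0.5720, k = 1.748; principal scales a = 1.748, b = 0.5720.
sin(ω/2) = (a − b)/(a + b) = 1.176/2.320 = 0.5069, so ω = 2 arcsin(0.5069) ≈ 60.9°.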